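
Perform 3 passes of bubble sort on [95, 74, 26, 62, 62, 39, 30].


Initial: [95, 74, 26, 62, 62, 39, 30]
Pass 1: [74, 26, 62, 62, 39, 30, 95] (6 swaps)
Pass 2: [26, 62, 62, 39, 30, 74, 95] (5 swaps)
Pass 3: [26, 62, 39, 30, 62, 74, 95] (2 swaps)

After 3 passes: [26, 62, 39, 30, 62, 74, 95]


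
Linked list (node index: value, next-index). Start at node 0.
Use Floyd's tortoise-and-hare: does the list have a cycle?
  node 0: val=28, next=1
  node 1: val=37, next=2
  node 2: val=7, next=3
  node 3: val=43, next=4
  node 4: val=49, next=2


Floyd's tortoise (slow, +1) and hare (fast, +2):
  init: slow=0, fast=0
  step 1: slow=1, fast=2
  step 2: slow=2, fast=4
  step 3: slow=3, fast=3
  slow == fast at node 3: cycle detected

Cycle: yes


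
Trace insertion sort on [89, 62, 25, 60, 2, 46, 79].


Initial: [89, 62, 25, 60, 2, 46, 79]
Insert 62: [62, 89, 25, 60, 2, 46, 79]
Insert 25: [25, 62, 89, 60, 2, 46, 79]
Insert 60: [25, 60, 62, 89, 2, 46, 79]
Insert 2: [2, 25, 60, 62, 89, 46, 79]
Insert 46: [2, 25, 46, 60, 62, 89, 79]
Insert 79: [2, 25, 46, 60, 62, 79, 89]

Sorted: [2, 25, 46, 60, 62, 79, 89]


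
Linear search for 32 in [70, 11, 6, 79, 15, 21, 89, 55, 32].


i=0: 70!=32
i=1: 11!=32
i=2: 6!=32
i=3: 79!=32
i=4: 15!=32
i=5: 21!=32
i=6: 89!=32
i=7: 55!=32
i=8: 32==32 found!

Found at 8, 9 comps


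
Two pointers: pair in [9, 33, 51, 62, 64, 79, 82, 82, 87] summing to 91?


lo=0(9)+hi=8(87)=96
lo=0(9)+hi=7(82)=91

Yes: 9+82=91


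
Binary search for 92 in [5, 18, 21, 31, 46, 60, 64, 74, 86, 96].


Step 1: lo=0, hi=9, mid=4, val=46
Step 2: lo=5, hi=9, mid=7, val=74
Step 3: lo=8, hi=9, mid=8, val=86
Step 4: lo=9, hi=9, mid=9, val=96

Not found


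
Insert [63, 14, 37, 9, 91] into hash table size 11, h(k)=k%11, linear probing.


Insert 63: h=8 -> slot 8
Insert 14: h=3 -> slot 3
Insert 37: h=4 -> slot 4
Insert 9: h=9 -> slot 9
Insert 91: h=3, 2 probes -> slot 5

Table: [None, None, None, 14, 37, 91, None, None, 63, 9, None]


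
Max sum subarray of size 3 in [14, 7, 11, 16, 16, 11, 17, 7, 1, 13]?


[0:3]: 32
[1:4]: 34
[2:5]: 43
[3:6]: 43
[4:7]: 44
[5:8]: 35
[6:9]: 25
[7:10]: 21

Max: 44 at [4:7]


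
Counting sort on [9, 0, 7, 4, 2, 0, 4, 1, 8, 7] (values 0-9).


Input: [9, 0, 7, 4, 2, 0, 4, 1, 8, 7]
Counts: [2, 1, 1, 0, 2, 0, 0, 2, 1, 1]

Sorted: [0, 0, 1, 2, 4, 4, 7, 7, 8, 9]


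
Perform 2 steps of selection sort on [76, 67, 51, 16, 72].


Initial: [76, 67, 51, 16, 72]
Step 1: min=16 at 3
  Swap: [16, 67, 51, 76, 72]
Step 2: min=51 at 2
  Swap: [16, 51, 67, 76, 72]

After 2 steps: [16, 51, 67, 76, 72]


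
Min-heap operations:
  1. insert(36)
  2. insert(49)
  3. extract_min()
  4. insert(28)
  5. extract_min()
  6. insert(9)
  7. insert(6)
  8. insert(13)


insert(36) -> [36]
insert(49) -> [36, 49]
extract_min()->36, [49]
insert(28) -> [28, 49]
extract_min()->28, [49]
insert(9) -> [9, 49]
insert(6) -> [6, 49, 9]
insert(13) -> [6, 13, 9, 49]

Final heap: [6, 13, 9, 49]


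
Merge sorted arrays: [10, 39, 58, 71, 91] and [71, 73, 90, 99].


Take 10 from A
Take 39 from A
Take 58 from A
Take 71 from A
Take 71 from B
Take 73 from B
Take 90 from B
Take 91 from A

Merged: [10, 39, 58, 71, 71, 73, 90, 91, 99]


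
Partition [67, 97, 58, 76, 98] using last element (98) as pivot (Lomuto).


Pivot: 98
  67 <= 98: advance i (no swap)
  97 <= 98: advance i (no swap)
  58 <= 98: advance i (no swap)
  76 <= 98: advance i (no swap)
Place pivot at 4: [67, 97, 58, 76, 98]

Partitioned: [67, 97, 58, 76, 98]


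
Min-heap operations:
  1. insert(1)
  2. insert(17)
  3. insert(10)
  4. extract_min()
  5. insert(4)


insert(1) -> [1]
insert(17) -> [1, 17]
insert(10) -> [1, 17, 10]
extract_min()->1, [10, 17]
insert(4) -> [4, 17, 10]

Final heap: [4, 17, 10]


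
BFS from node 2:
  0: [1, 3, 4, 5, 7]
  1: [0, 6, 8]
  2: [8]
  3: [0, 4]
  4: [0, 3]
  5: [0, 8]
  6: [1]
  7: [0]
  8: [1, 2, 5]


Visit 2, enqueue [8]
Visit 8, enqueue [1, 5]
Visit 1, enqueue [0, 6]
Visit 5, enqueue []
Visit 0, enqueue [3, 4, 7]
Visit 6, enqueue []
Visit 3, enqueue []
Visit 4, enqueue []
Visit 7, enqueue []

BFS order: [2, 8, 1, 5, 0, 6, 3, 4, 7]


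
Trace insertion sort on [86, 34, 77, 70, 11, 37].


Initial: [86, 34, 77, 70, 11, 37]
Insert 34: [34, 86, 77, 70, 11, 37]
Insert 77: [34, 77, 86, 70, 11, 37]
Insert 70: [34, 70, 77, 86, 11, 37]
Insert 11: [11, 34, 70, 77, 86, 37]
Insert 37: [11, 34, 37, 70, 77, 86]

Sorted: [11, 34, 37, 70, 77, 86]


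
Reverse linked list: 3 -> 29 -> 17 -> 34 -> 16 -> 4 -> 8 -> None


Step 1: curr=3, set curr.next=prev(None) | reversed so far: 3
Step 2: curr=29, set curr.next=prev(3) | reversed so far: 29 -> 3
Step 3: curr=17, set curr.next=prev(29) | reversed so far: 17 -> 29 -> 3
Step 4: curr=34, set curr.next=prev(17) | reversed so far: 34 -> 17 -> 29 -> 3
Step 5: curr=16, set curr.next=prev(34) | reversed so far: 16 -> 34 -> 17 -> 29 -> 3
Step 6: curr=4, set curr.next=prev(16) | reversed so far: 4 -> 16 -> 34 -> 17 -> 29 -> 3
Step 7: curr=8, set curr.next=prev(4) | reversed so far: 8 -> 4 -> 16 -> 34 -> 17 -> 29 -> 3

8 -> 4 -> 16 -> 34 -> 17 -> 29 -> 3 -> None


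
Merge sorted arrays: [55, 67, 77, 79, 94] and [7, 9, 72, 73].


Take 7 from B
Take 9 from B
Take 55 from A
Take 67 from A
Take 72 from B
Take 73 from B

Merged: [7, 9, 55, 67, 72, 73, 77, 79, 94]


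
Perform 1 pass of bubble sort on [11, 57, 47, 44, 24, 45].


Initial: [11, 57, 47, 44, 24, 45]
Pass 1: [11, 47, 44, 24, 45, 57] (4 swaps)

After 1 pass: [11, 47, 44, 24, 45, 57]


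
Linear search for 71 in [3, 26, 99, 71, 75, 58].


i=0: 3!=71
i=1: 26!=71
i=2: 99!=71
i=3: 71==71 found!

Found at 3, 4 comps


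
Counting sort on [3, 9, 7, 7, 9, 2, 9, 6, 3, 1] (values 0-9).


Input: [3, 9, 7, 7, 9, 2, 9, 6, 3, 1]
Counts: [0, 1, 1, 2, 0, 0, 1, 2, 0, 3]

Sorted: [1, 2, 3, 3, 6, 7, 7, 9, 9, 9]


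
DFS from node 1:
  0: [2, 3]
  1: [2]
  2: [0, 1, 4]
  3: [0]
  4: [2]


Visit 1, push [2]
Visit 2, push [4, 0]
Visit 0, push [3]
Visit 3, push []
Visit 4, push []

DFS order: [1, 2, 0, 3, 4]


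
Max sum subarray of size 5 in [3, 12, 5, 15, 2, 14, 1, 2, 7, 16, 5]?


[0:5]: 37
[1:6]: 48
[2:7]: 37
[3:8]: 34
[4:9]: 26
[5:10]: 40
[6:11]: 31

Max: 48 at [1:6]


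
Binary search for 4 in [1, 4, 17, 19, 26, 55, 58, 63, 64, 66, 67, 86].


Step 1: lo=0, hi=11, mid=5, val=55
Step 2: lo=0, hi=4, mid=2, val=17
Step 3: lo=0, hi=1, mid=0, val=1
Step 4: lo=1, hi=1, mid=1, val=4

Found at index 1


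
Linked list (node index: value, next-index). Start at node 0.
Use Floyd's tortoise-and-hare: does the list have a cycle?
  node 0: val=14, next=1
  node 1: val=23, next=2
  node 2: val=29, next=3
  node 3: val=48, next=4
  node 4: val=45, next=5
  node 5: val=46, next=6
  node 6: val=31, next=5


Floyd's tortoise (slow, +1) and hare (fast, +2):
  init: slow=0, fast=0
  step 1: slow=1, fast=2
  step 2: slow=2, fast=4
  step 3: slow=3, fast=6
  step 4: slow=4, fast=6
  step 5: slow=5, fast=6
  step 6: slow=6, fast=6
  slow == fast at node 6: cycle detected

Cycle: yes


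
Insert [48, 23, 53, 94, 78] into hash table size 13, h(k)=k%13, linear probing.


Insert 48: h=9 -> slot 9
Insert 23: h=10 -> slot 10
Insert 53: h=1 -> slot 1
Insert 94: h=3 -> slot 3
Insert 78: h=0 -> slot 0

Table: [78, 53, None, 94, None, None, None, None, None, 48, 23, None, None]


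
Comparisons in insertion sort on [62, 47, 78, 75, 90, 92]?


Algorithm: insertion sort
Input: [62, 47, 78, 75, 90, 92]
Sorted: [47, 62, 75, 78, 90, 92]

6


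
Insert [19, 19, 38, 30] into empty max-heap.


Insert 19: [19]
Insert 19: [19, 19]
Insert 38: [38, 19, 19]
Insert 30: [38, 30, 19, 19]

Final heap: [38, 30, 19, 19]


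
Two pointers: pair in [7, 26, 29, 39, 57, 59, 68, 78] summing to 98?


lo=0(7)+hi=7(78)=85
lo=1(26)+hi=7(78)=104
lo=1(26)+hi=6(68)=94
lo=2(29)+hi=6(68)=97
lo=3(39)+hi=6(68)=107
lo=3(39)+hi=5(59)=98

Yes: 39+59=98


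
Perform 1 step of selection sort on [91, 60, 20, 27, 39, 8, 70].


Initial: [91, 60, 20, 27, 39, 8, 70]
Step 1: min=8 at 5
  Swap: [8, 60, 20, 27, 39, 91, 70]

After 1 step: [8, 60, 20, 27, 39, 91, 70]


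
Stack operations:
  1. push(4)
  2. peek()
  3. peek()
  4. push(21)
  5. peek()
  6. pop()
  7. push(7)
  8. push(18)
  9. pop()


push(4) -> [4]
peek()->4
peek()->4
push(21) -> [4, 21]
peek()->21
pop()->21, [4]
push(7) -> [4, 7]
push(18) -> [4, 7, 18]
pop()->18, [4, 7]

Final stack: [4, 7]


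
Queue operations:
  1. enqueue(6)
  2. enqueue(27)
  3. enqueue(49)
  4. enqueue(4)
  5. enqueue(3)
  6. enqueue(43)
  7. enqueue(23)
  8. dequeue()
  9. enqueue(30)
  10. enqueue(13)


enqueue(6) -> [6]
enqueue(27) -> [6, 27]
enqueue(49) -> [6, 27, 49]
enqueue(4) -> [6, 27, 49, 4]
enqueue(3) -> [6, 27, 49, 4, 3]
enqueue(43) -> [6, 27, 49, 4, 3, 43]
enqueue(23) -> [6, 27, 49, 4, 3, 43, 23]
dequeue()->6, [27, 49, 4, 3, 43, 23]
enqueue(30) -> [27, 49, 4, 3, 43, 23, 30]
enqueue(13) -> [27, 49, 4, 3, 43, 23, 30, 13]

Final queue: [27, 49, 4, 3, 43, 23, 30, 13]


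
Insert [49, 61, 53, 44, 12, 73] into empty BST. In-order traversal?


Insert 49: root
Insert 61: R from 49
Insert 53: R from 49 -> L from 61
Insert 44: L from 49
Insert 12: L from 49 -> L from 44
Insert 73: R from 49 -> R from 61

In-order: [12, 44, 49, 53, 61, 73]


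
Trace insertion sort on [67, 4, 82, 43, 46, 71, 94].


Initial: [67, 4, 82, 43, 46, 71, 94]
Insert 4: [4, 67, 82, 43, 46, 71, 94]
Insert 82: [4, 67, 82, 43, 46, 71, 94]
Insert 43: [4, 43, 67, 82, 46, 71, 94]
Insert 46: [4, 43, 46, 67, 82, 71, 94]
Insert 71: [4, 43, 46, 67, 71, 82, 94]
Insert 94: [4, 43, 46, 67, 71, 82, 94]

Sorted: [4, 43, 46, 67, 71, 82, 94]


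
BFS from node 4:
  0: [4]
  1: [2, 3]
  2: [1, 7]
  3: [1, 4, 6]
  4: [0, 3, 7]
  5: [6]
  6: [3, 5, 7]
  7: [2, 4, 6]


Visit 4, enqueue [0, 3, 7]
Visit 0, enqueue []
Visit 3, enqueue [1, 6]
Visit 7, enqueue [2]
Visit 1, enqueue []
Visit 6, enqueue [5]
Visit 2, enqueue []
Visit 5, enqueue []

BFS order: [4, 0, 3, 7, 1, 6, 2, 5]


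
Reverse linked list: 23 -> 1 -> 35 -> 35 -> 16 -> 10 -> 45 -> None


Step 1: curr=23, set curr.next=prev(None) | reversed so far: 23
Step 2: curr=1, set curr.next=prev(23) | reversed so far: 1 -> 23
Step 3: curr=35, set curr.next=prev(1) | reversed so far: 35 -> 1 -> 23
Step 4: curr=35, set curr.next=prev(35) | reversed so far: 35 -> 35 -> 1 -> 23
Step 5: curr=16, set curr.next=prev(35) | reversed so far: 16 -> 35 -> 35 -> 1 -> 23
Step 6: curr=10, set curr.next=prev(16) | reversed so far: 10 -> 16 -> 35 -> 35 -> 1 -> 23
Step 7: curr=45, set curr.next=prev(10) | reversed so far: 45 -> 10 -> 16 -> 35 -> 35 -> 1 -> 23

45 -> 10 -> 16 -> 35 -> 35 -> 1 -> 23 -> None


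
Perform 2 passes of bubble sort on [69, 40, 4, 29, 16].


Initial: [69, 40, 4, 29, 16]
Pass 1: [40, 4, 29, 16, 69] (4 swaps)
Pass 2: [4, 29, 16, 40, 69] (3 swaps)

After 2 passes: [4, 29, 16, 40, 69]


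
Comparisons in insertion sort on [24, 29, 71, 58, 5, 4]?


Algorithm: insertion sort
Input: [24, 29, 71, 58, 5, 4]
Sorted: [4, 5, 24, 29, 58, 71]

13


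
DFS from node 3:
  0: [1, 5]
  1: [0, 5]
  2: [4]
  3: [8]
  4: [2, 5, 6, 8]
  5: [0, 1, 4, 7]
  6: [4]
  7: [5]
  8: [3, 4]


Visit 3, push [8]
Visit 8, push [4]
Visit 4, push [6, 5, 2]
Visit 2, push []
Visit 5, push [7, 1, 0]
Visit 0, push [1]
Visit 1, push []
Visit 7, push []
Visit 6, push []

DFS order: [3, 8, 4, 2, 5, 0, 1, 7, 6]


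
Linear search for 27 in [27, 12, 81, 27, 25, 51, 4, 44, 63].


i=0: 27==27 found!

Found at 0, 1 comps


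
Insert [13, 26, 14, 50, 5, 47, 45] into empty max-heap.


Insert 13: [13]
Insert 26: [26, 13]
Insert 14: [26, 13, 14]
Insert 50: [50, 26, 14, 13]
Insert 5: [50, 26, 14, 13, 5]
Insert 47: [50, 26, 47, 13, 5, 14]
Insert 45: [50, 26, 47, 13, 5, 14, 45]

Final heap: [50, 26, 47, 13, 5, 14, 45]


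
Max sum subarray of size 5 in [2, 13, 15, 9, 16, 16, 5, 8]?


[0:5]: 55
[1:6]: 69
[2:7]: 61
[3:8]: 54

Max: 69 at [1:6]


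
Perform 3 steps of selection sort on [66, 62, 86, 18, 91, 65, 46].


Initial: [66, 62, 86, 18, 91, 65, 46]
Step 1: min=18 at 3
  Swap: [18, 62, 86, 66, 91, 65, 46]
Step 2: min=46 at 6
  Swap: [18, 46, 86, 66, 91, 65, 62]
Step 3: min=62 at 6
  Swap: [18, 46, 62, 66, 91, 65, 86]

After 3 steps: [18, 46, 62, 66, 91, 65, 86]


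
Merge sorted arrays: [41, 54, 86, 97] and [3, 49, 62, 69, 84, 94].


Take 3 from B
Take 41 from A
Take 49 from B
Take 54 from A
Take 62 from B
Take 69 from B
Take 84 from B
Take 86 from A
Take 94 from B

Merged: [3, 41, 49, 54, 62, 69, 84, 86, 94, 97]


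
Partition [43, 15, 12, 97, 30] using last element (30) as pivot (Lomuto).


Pivot: 30
  15 <= 30: swap -> [15, 43, 12, 97, 30]
  12 <= 30: swap -> [15, 12, 43, 97, 30]
Place pivot at 2: [15, 12, 30, 97, 43]

Partitioned: [15, 12, 30, 97, 43]


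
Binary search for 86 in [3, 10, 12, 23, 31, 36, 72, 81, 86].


Step 1: lo=0, hi=8, mid=4, val=31
Step 2: lo=5, hi=8, mid=6, val=72
Step 3: lo=7, hi=8, mid=7, val=81
Step 4: lo=8, hi=8, mid=8, val=86

Found at index 8


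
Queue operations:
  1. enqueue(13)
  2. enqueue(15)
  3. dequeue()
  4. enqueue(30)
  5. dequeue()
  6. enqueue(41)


enqueue(13) -> [13]
enqueue(15) -> [13, 15]
dequeue()->13, [15]
enqueue(30) -> [15, 30]
dequeue()->15, [30]
enqueue(41) -> [30, 41]

Final queue: [30, 41]


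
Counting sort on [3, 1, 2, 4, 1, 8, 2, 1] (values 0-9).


Input: [3, 1, 2, 4, 1, 8, 2, 1]
Counts: [0, 3, 2, 1, 1, 0, 0, 0, 1, 0]

Sorted: [1, 1, 1, 2, 2, 3, 4, 8]


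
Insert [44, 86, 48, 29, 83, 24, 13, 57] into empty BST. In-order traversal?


Insert 44: root
Insert 86: R from 44
Insert 48: R from 44 -> L from 86
Insert 29: L from 44
Insert 83: R from 44 -> L from 86 -> R from 48
Insert 24: L from 44 -> L from 29
Insert 13: L from 44 -> L from 29 -> L from 24
Insert 57: R from 44 -> L from 86 -> R from 48 -> L from 83

In-order: [13, 24, 29, 44, 48, 57, 83, 86]


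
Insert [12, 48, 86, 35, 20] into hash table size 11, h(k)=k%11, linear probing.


Insert 12: h=1 -> slot 1
Insert 48: h=4 -> slot 4
Insert 86: h=9 -> slot 9
Insert 35: h=2 -> slot 2
Insert 20: h=9, 1 probes -> slot 10

Table: [None, 12, 35, None, 48, None, None, None, None, 86, 20]


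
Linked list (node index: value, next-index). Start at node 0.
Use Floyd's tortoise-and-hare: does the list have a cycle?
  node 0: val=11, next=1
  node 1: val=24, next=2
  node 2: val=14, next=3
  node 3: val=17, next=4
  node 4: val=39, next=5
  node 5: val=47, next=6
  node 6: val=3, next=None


Floyd's tortoise (slow, +1) and hare (fast, +2):
  init: slow=0, fast=0
  step 1: slow=1, fast=2
  step 2: slow=2, fast=4
  step 3: slow=3, fast=6
  step 4: fast -> None, no cycle

Cycle: no


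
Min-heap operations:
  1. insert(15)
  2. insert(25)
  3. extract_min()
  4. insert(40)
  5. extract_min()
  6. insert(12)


insert(15) -> [15]
insert(25) -> [15, 25]
extract_min()->15, [25]
insert(40) -> [25, 40]
extract_min()->25, [40]
insert(12) -> [12, 40]

Final heap: [12, 40]


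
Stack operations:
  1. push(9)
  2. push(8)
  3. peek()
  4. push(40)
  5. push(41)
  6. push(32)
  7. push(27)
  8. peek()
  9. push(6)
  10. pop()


push(9) -> [9]
push(8) -> [9, 8]
peek()->8
push(40) -> [9, 8, 40]
push(41) -> [9, 8, 40, 41]
push(32) -> [9, 8, 40, 41, 32]
push(27) -> [9, 8, 40, 41, 32, 27]
peek()->27
push(6) -> [9, 8, 40, 41, 32, 27, 6]
pop()->6, [9, 8, 40, 41, 32, 27]

Final stack: [9, 8, 40, 41, 32, 27]


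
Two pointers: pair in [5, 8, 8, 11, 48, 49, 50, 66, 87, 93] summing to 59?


lo=0(5)+hi=9(93)=98
lo=0(5)+hi=8(87)=92
lo=0(5)+hi=7(66)=71
lo=0(5)+hi=6(50)=55
lo=1(8)+hi=6(50)=58
lo=2(8)+hi=6(50)=58
lo=3(11)+hi=6(50)=61
lo=3(11)+hi=5(49)=60
lo=3(11)+hi=4(48)=59

Yes: 11+48=59


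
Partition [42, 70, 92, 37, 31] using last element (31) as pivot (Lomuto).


Pivot: 31
Place pivot at 0: [31, 70, 92, 37, 42]

Partitioned: [31, 70, 92, 37, 42]


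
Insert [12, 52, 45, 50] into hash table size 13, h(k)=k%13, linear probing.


Insert 12: h=12 -> slot 12
Insert 52: h=0 -> slot 0
Insert 45: h=6 -> slot 6
Insert 50: h=11 -> slot 11

Table: [52, None, None, None, None, None, 45, None, None, None, None, 50, 12]


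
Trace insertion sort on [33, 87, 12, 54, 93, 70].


Initial: [33, 87, 12, 54, 93, 70]
Insert 87: [33, 87, 12, 54, 93, 70]
Insert 12: [12, 33, 87, 54, 93, 70]
Insert 54: [12, 33, 54, 87, 93, 70]
Insert 93: [12, 33, 54, 87, 93, 70]
Insert 70: [12, 33, 54, 70, 87, 93]

Sorted: [12, 33, 54, 70, 87, 93]


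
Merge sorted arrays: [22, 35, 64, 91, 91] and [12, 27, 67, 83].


Take 12 from B
Take 22 from A
Take 27 from B
Take 35 from A
Take 64 from A
Take 67 from B
Take 83 from B

Merged: [12, 22, 27, 35, 64, 67, 83, 91, 91]


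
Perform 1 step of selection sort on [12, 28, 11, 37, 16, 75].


Initial: [12, 28, 11, 37, 16, 75]
Step 1: min=11 at 2
  Swap: [11, 28, 12, 37, 16, 75]

After 1 step: [11, 28, 12, 37, 16, 75]


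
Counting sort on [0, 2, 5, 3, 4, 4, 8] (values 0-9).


Input: [0, 2, 5, 3, 4, 4, 8]
Counts: [1, 0, 1, 1, 2, 1, 0, 0, 1, 0]

Sorted: [0, 2, 3, 4, 4, 5, 8]


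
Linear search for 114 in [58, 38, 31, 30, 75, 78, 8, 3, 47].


i=0: 58!=114
i=1: 38!=114
i=2: 31!=114
i=3: 30!=114
i=4: 75!=114
i=5: 78!=114
i=6: 8!=114
i=7: 3!=114
i=8: 47!=114

Not found, 9 comps


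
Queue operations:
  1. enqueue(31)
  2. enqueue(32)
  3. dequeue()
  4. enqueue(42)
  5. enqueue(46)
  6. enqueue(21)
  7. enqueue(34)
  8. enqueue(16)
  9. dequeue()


enqueue(31) -> [31]
enqueue(32) -> [31, 32]
dequeue()->31, [32]
enqueue(42) -> [32, 42]
enqueue(46) -> [32, 42, 46]
enqueue(21) -> [32, 42, 46, 21]
enqueue(34) -> [32, 42, 46, 21, 34]
enqueue(16) -> [32, 42, 46, 21, 34, 16]
dequeue()->32, [42, 46, 21, 34, 16]

Final queue: [42, 46, 21, 34, 16]


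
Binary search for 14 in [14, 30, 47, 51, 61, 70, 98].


Step 1: lo=0, hi=6, mid=3, val=51
Step 2: lo=0, hi=2, mid=1, val=30
Step 3: lo=0, hi=0, mid=0, val=14

Found at index 0


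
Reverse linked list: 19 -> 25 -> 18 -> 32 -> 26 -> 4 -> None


Step 1: curr=19, set curr.next=prev(None) | reversed so far: 19
Step 2: curr=25, set curr.next=prev(19) | reversed so far: 25 -> 19
Step 3: curr=18, set curr.next=prev(25) | reversed so far: 18 -> 25 -> 19
Step 4: curr=32, set curr.next=prev(18) | reversed so far: 32 -> 18 -> 25 -> 19
Step 5: curr=26, set curr.next=prev(32) | reversed so far: 26 -> 32 -> 18 -> 25 -> 19
Step 6: curr=4, set curr.next=prev(26) | reversed so far: 4 -> 26 -> 32 -> 18 -> 25 -> 19

4 -> 26 -> 32 -> 18 -> 25 -> 19 -> None


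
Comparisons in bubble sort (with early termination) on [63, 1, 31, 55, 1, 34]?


Algorithm: bubble sort (with early termination)
Input: [63, 1, 31, 55, 1, 34]
Sorted: [1, 1, 31, 34, 55, 63]

14


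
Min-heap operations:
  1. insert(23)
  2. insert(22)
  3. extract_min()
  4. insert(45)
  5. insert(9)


insert(23) -> [23]
insert(22) -> [22, 23]
extract_min()->22, [23]
insert(45) -> [23, 45]
insert(9) -> [9, 45, 23]

Final heap: [9, 45, 23]


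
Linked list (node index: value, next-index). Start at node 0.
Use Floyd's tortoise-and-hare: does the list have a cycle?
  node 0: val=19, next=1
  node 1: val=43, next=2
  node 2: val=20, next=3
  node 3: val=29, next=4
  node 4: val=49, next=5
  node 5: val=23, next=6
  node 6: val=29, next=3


Floyd's tortoise (slow, +1) and hare (fast, +2):
  init: slow=0, fast=0
  step 1: slow=1, fast=2
  step 2: slow=2, fast=4
  step 3: slow=3, fast=6
  step 4: slow=4, fast=4
  slow == fast at node 4: cycle detected

Cycle: yes


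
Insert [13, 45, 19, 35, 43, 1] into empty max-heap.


Insert 13: [13]
Insert 45: [45, 13]
Insert 19: [45, 13, 19]
Insert 35: [45, 35, 19, 13]
Insert 43: [45, 43, 19, 13, 35]
Insert 1: [45, 43, 19, 13, 35, 1]

Final heap: [45, 43, 19, 13, 35, 1]


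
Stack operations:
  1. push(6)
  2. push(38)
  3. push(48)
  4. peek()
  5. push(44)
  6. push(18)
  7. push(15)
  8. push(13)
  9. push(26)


push(6) -> [6]
push(38) -> [6, 38]
push(48) -> [6, 38, 48]
peek()->48
push(44) -> [6, 38, 48, 44]
push(18) -> [6, 38, 48, 44, 18]
push(15) -> [6, 38, 48, 44, 18, 15]
push(13) -> [6, 38, 48, 44, 18, 15, 13]
push(26) -> [6, 38, 48, 44, 18, 15, 13, 26]

Final stack: [6, 38, 48, 44, 18, 15, 13, 26]


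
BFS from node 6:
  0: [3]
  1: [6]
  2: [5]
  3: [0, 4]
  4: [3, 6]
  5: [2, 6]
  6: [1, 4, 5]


Visit 6, enqueue [1, 4, 5]
Visit 1, enqueue []
Visit 4, enqueue [3]
Visit 5, enqueue [2]
Visit 3, enqueue [0]
Visit 2, enqueue []
Visit 0, enqueue []

BFS order: [6, 1, 4, 5, 3, 2, 0]


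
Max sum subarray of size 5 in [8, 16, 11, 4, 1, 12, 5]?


[0:5]: 40
[1:6]: 44
[2:7]: 33

Max: 44 at [1:6]


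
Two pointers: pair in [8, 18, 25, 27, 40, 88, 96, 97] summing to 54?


lo=0(8)+hi=7(97)=105
lo=0(8)+hi=6(96)=104
lo=0(8)+hi=5(88)=96
lo=0(8)+hi=4(40)=48
lo=1(18)+hi=4(40)=58
lo=1(18)+hi=3(27)=45
lo=2(25)+hi=3(27)=52

No pair found


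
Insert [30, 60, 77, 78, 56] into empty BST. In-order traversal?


Insert 30: root
Insert 60: R from 30
Insert 77: R from 30 -> R from 60
Insert 78: R from 30 -> R from 60 -> R from 77
Insert 56: R from 30 -> L from 60

In-order: [30, 56, 60, 77, 78]


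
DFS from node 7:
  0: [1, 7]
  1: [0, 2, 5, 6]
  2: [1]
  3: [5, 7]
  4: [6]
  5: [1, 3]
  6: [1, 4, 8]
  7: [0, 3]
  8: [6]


Visit 7, push [3, 0]
Visit 0, push [1]
Visit 1, push [6, 5, 2]
Visit 2, push []
Visit 5, push [3]
Visit 3, push []
Visit 6, push [8, 4]
Visit 4, push []
Visit 8, push []

DFS order: [7, 0, 1, 2, 5, 3, 6, 4, 8]


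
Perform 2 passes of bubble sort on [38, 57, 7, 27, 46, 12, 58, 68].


Initial: [38, 57, 7, 27, 46, 12, 58, 68]
Pass 1: [38, 7, 27, 46, 12, 57, 58, 68] (4 swaps)
Pass 2: [7, 27, 38, 12, 46, 57, 58, 68] (3 swaps)

After 2 passes: [7, 27, 38, 12, 46, 57, 58, 68]


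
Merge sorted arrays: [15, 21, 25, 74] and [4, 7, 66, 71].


Take 4 from B
Take 7 from B
Take 15 from A
Take 21 from A
Take 25 from A
Take 66 from B
Take 71 from B

Merged: [4, 7, 15, 21, 25, 66, 71, 74]


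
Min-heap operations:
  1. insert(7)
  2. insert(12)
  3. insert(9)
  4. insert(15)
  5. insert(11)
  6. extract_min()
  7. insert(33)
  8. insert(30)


insert(7) -> [7]
insert(12) -> [7, 12]
insert(9) -> [7, 12, 9]
insert(15) -> [7, 12, 9, 15]
insert(11) -> [7, 11, 9, 15, 12]
extract_min()->7, [9, 11, 12, 15]
insert(33) -> [9, 11, 12, 15, 33]
insert(30) -> [9, 11, 12, 15, 33, 30]

Final heap: [9, 11, 12, 15, 33, 30]


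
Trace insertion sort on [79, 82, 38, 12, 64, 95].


Initial: [79, 82, 38, 12, 64, 95]
Insert 82: [79, 82, 38, 12, 64, 95]
Insert 38: [38, 79, 82, 12, 64, 95]
Insert 12: [12, 38, 79, 82, 64, 95]
Insert 64: [12, 38, 64, 79, 82, 95]
Insert 95: [12, 38, 64, 79, 82, 95]

Sorted: [12, 38, 64, 79, 82, 95]


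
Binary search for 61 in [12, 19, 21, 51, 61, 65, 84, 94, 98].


Step 1: lo=0, hi=8, mid=4, val=61

Found at index 4


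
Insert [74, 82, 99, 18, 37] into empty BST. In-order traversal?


Insert 74: root
Insert 82: R from 74
Insert 99: R from 74 -> R from 82
Insert 18: L from 74
Insert 37: L from 74 -> R from 18

In-order: [18, 37, 74, 82, 99]


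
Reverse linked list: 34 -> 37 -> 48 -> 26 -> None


Step 1: curr=34, set curr.next=prev(None) | reversed so far: 34
Step 2: curr=37, set curr.next=prev(34) | reversed so far: 37 -> 34
Step 3: curr=48, set curr.next=prev(37) | reversed so far: 48 -> 37 -> 34
Step 4: curr=26, set curr.next=prev(48) | reversed so far: 26 -> 48 -> 37 -> 34

26 -> 48 -> 37 -> 34 -> None


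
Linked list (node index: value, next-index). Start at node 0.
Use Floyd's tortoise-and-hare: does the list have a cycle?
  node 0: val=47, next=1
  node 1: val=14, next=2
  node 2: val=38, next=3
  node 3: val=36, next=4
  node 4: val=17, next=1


Floyd's tortoise (slow, +1) and hare (fast, +2):
  init: slow=0, fast=0
  step 1: slow=1, fast=2
  step 2: slow=2, fast=4
  step 3: slow=3, fast=2
  step 4: slow=4, fast=4
  slow == fast at node 4: cycle detected

Cycle: yes


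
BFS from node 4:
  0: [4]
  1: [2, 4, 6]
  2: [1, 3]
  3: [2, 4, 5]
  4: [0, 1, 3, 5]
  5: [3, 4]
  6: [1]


Visit 4, enqueue [0, 1, 3, 5]
Visit 0, enqueue []
Visit 1, enqueue [2, 6]
Visit 3, enqueue []
Visit 5, enqueue []
Visit 2, enqueue []
Visit 6, enqueue []

BFS order: [4, 0, 1, 3, 5, 2, 6]


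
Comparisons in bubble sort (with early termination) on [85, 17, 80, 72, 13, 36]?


Algorithm: bubble sort (with early termination)
Input: [85, 17, 80, 72, 13, 36]
Sorted: [13, 17, 36, 72, 80, 85]

15


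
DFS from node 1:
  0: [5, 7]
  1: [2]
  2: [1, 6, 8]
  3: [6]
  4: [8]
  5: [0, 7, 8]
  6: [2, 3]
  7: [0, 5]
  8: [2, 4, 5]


Visit 1, push [2]
Visit 2, push [8, 6]
Visit 6, push [3]
Visit 3, push []
Visit 8, push [5, 4]
Visit 4, push []
Visit 5, push [7, 0]
Visit 0, push [7]
Visit 7, push []

DFS order: [1, 2, 6, 3, 8, 4, 5, 0, 7]


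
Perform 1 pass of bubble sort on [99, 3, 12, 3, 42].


Initial: [99, 3, 12, 3, 42]
Pass 1: [3, 12, 3, 42, 99] (4 swaps)

After 1 pass: [3, 12, 3, 42, 99]


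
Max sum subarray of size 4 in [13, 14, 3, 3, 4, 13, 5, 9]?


[0:4]: 33
[1:5]: 24
[2:6]: 23
[3:7]: 25
[4:8]: 31

Max: 33 at [0:4]


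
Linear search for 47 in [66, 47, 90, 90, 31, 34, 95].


i=0: 66!=47
i=1: 47==47 found!

Found at 1, 2 comps


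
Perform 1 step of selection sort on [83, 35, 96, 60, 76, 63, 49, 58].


Initial: [83, 35, 96, 60, 76, 63, 49, 58]
Step 1: min=35 at 1
  Swap: [35, 83, 96, 60, 76, 63, 49, 58]

After 1 step: [35, 83, 96, 60, 76, 63, 49, 58]


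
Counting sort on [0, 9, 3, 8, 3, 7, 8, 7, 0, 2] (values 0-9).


Input: [0, 9, 3, 8, 3, 7, 8, 7, 0, 2]
Counts: [2, 0, 1, 2, 0, 0, 0, 2, 2, 1]

Sorted: [0, 0, 2, 3, 3, 7, 7, 8, 8, 9]


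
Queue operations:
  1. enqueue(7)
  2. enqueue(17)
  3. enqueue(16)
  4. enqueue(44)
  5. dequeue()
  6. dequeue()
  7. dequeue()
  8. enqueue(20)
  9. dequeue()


enqueue(7) -> [7]
enqueue(17) -> [7, 17]
enqueue(16) -> [7, 17, 16]
enqueue(44) -> [7, 17, 16, 44]
dequeue()->7, [17, 16, 44]
dequeue()->17, [16, 44]
dequeue()->16, [44]
enqueue(20) -> [44, 20]
dequeue()->44, [20]

Final queue: [20]


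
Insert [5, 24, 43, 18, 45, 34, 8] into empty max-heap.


Insert 5: [5]
Insert 24: [24, 5]
Insert 43: [43, 5, 24]
Insert 18: [43, 18, 24, 5]
Insert 45: [45, 43, 24, 5, 18]
Insert 34: [45, 43, 34, 5, 18, 24]
Insert 8: [45, 43, 34, 5, 18, 24, 8]

Final heap: [45, 43, 34, 5, 18, 24, 8]


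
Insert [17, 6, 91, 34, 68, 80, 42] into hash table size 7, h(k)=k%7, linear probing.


Insert 17: h=3 -> slot 3
Insert 6: h=6 -> slot 6
Insert 91: h=0 -> slot 0
Insert 34: h=6, 2 probes -> slot 1
Insert 68: h=5 -> slot 5
Insert 80: h=3, 1 probes -> slot 4
Insert 42: h=0, 2 probes -> slot 2

Table: [91, 34, 42, 17, 80, 68, 6]


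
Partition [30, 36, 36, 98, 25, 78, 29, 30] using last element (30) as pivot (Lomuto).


Pivot: 30
  30 <= 30: advance i (no swap)
  25 <= 30: swap -> [30, 25, 36, 98, 36, 78, 29, 30]
  29 <= 30: swap -> [30, 25, 29, 98, 36, 78, 36, 30]
Place pivot at 3: [30, 25, 29, 30, 36, 78, 36, 98]

Partitioned: [30, 25, 29, 30, 36, 78, 36, 98]


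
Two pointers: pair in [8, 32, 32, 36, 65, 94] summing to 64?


lo=0(8)+hi=5(94)=102
lo=0(8)+hi=4(65)=73
lo=0(8)+hi=3(36)=44
lo=1(32)+hi=3(36)=68
lo=1(32)+hi=2(32)=64

Yes: 32+32=64


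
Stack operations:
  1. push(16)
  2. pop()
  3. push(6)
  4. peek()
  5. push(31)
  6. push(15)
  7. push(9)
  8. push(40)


push(16) -> [16]
pop()->16, []
push(6) -> [6]
peek()->6
push(31) -> [6, 31]
push(15) -> [6, 31, 15]
push(9) -> [6, 31, 15, 9]
push(40) -> [6, 31, 15, 9, 40]

Final stack: [6, 31, 15, 9, 40]


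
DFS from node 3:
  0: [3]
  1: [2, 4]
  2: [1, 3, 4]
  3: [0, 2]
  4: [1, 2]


Visit 3, push [2, 0]
Visit 0, push []
Visit 2, push [4, 1]
Visit 1, push [4]
Visit 4, push []

DFS order: [3, 0, 2, 1, 4]


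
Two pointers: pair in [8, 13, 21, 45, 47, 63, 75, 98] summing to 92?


lo=0(8)+hi=7(98)=106
lo=0(8)+hi=6(75)=83
lo=1(13)+hi=6(75)=88
lo=2(21)+hi=6(75)=96
lo=2(21)+hi=5(63)=84
lo=3(45)+hi=5(63)=108
lo=3(45)+hi=4(47)=92

Yes: 45+47=92


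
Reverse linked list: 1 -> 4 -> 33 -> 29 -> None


Step 1: curr=1, set curr.next=prev(None) | reversed so far: 1
Step 2: curr=4, set curr.next=prev(1) | reversed so far: 4 -> 1
Step 3: curr=33, set curr.next=prev(4) | reversed so far: 33 -> 4 -> 1
Step 4: curr=29, set curr.next=prev(33) | reversed so far: 29 -> 33 -> 4 -> 1

29 -> 33 -> 4 -> 1 -> None


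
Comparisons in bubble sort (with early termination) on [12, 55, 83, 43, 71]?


Algorithm: bubble sort (with early termination)
Input: [12, 55, 83, 43, 71]
Sorted: [12, 43, 55, 71, 83]

9


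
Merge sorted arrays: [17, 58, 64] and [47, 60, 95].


Take 17 from A
Take 47 from B
Take 58 from A
Take 60 from B
Take 64 from A

Merged: [17, 47, 58, 60, 64, 95]


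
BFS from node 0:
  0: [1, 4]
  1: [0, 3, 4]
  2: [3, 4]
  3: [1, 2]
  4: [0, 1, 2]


Visit 0, enqueue [1, 4]
Visit 1, enqueue [3]
Visit 4, enqueue [2]
Visit 3, enqueue []
Visit 2, enqueue []

BFS order: [0, 1, 4, 3, 2]


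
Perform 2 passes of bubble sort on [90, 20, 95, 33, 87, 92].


Initial: [90, 20, 95, 33, 87, 92]
Pass 1: [20, 90, 33, 87, 92, 95] (4 swaps)
Pass 2: [20, 33, 87, 90, 92, 95] (2 swaps)

After 2 passes: [20, 33, 87, 90, 92, 95]


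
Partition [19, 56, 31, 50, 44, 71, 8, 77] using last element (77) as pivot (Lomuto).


Pivot: 77
  19 <= 77: advance i (no swap)
  56 <= 77: advance i (no swap)
  31 <= 77: advance i (no swap)
  50 <= 77: advance i (no swap)
  44 <= 77: advance i (no swap)
  71 <= 77: advance i (no swap)
  8 <= 77: advance i (no swap)
Place pivot at 7: [19, 56, 31, 50, 44, 71, 8, 77]

Partitioned: [19, 56, 31, 50, 44, 71, 8, 77]


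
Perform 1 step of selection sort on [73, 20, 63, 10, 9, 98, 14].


Initial: [73, 20, 63, 10, 9, 98, 14]
Step 1: min=9 at 4
  Swap: [9, 20, 63, 10, 73, 98, 14]

After 1 step: [9, 20, 63, 10, 73, 98, 14]


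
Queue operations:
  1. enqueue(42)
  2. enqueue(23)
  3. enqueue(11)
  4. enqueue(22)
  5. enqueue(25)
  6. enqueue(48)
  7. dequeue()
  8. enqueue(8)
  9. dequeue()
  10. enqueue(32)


enqueue(42) -> [42]
enqueue(23) -> [42, 23]
enqueue(11) -> [42, 23, 11]
enqueue(22) -> [42, 23, 11, 22]
enqueue(25) -> [42, 23, 11, 22, 25]
enqueue(48) -> [42, 23, 11, 22, 25, 48]
dequeue()->42, [23, 11, 22, 25, 48]
enqueue(8) -> [23, 11, 22, 25, 48, 8]
dequeue()->23, [11, 22, 25, 48, 8]
enqueue(32) -> [11, 22, 25, 48, 8, 32]

Final queue: [11, 22, 25, 48, 8, 32]


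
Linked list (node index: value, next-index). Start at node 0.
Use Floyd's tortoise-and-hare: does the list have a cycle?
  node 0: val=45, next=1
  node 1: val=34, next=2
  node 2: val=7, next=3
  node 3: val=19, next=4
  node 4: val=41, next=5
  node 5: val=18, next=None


Floyd's tortoise (slow, +1) and hare (fast, +2):
  init: slow=0, fast=0
  step 1: slow=1, fast=2
  step 2: slow=2, fast=4
  step 3: fast 4->5->None, no cycle

Cycle: no


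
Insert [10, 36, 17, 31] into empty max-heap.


Insert 10: [10]
Insert 36: [36, 10]
Insert 17: [36, 10, 17]
Insert 31: [36, 31, 17, 10]

Final heap: [36, 31, 17, 10]


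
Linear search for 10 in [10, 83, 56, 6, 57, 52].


i=0: 10==10 found!

Found at 0, 1 comps


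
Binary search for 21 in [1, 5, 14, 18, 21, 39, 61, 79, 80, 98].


Step 1: lo=0, hi=9, mid=4, val=21

Found at index 4


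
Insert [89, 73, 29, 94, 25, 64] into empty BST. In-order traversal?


Insert 89: root
Insert 73: L from 89
Insert 29: L from 89 -> L from 73
Insert 94: R from 89
Insert 25: L from 89 -> L from 73 -> L from 29
Insert 64: L from 89 -> L from 73 -> R from 29

In-order: [25, 29, 64, 73, 89, 94]


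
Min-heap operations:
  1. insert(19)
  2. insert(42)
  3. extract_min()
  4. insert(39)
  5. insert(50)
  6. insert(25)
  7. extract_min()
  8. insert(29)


insert(19) -> [19]
insert(42) -> [19, 42]
extract_min()->19, [42]
insert(39) -> [39, 42]
insert(50) -> [39, 42, 50]
insert(25) -> [25, 39, 50, 42]
extract_min()->25, [39, 42, 50]
insert(29) -> [29, 39, 50, 42]

Final heap: [29, 39, 50, 42]


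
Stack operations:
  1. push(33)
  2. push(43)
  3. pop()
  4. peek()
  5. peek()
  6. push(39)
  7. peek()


push(33) -> [33]
push(43) -> [33, 43]
pop()->43, [33]
peek()->33
peek()->33
push(39) -> [33, 39]
peek()->39

Final stack: [33, 39]


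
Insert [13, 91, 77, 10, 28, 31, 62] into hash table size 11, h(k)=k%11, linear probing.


Insert 13: h=2 -> slot 2
Insert 91: h=3 -> slot 3
Insert 77: h=0 -> slot 0
Insert 10: h=10 -> slot 10
Insert 28: h=6 -> slot 6
Insert 31: h=9 -> slot 9
Insert 62: h=7 -> slot 7

Table: [77, None, 13, 91, None, None, 28, 62, None, 31, 10]


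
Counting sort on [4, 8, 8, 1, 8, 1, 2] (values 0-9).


Input: [4, 8, 8, 1, 8, 1, 2]
Counts: [0, 2, 1, 0, 1, 0, 0, 0, 3, 0]

Sorted: [1, 1, 2, 4, 8, 8, 8]


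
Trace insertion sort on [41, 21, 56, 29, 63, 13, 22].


Initial: [41, 21, 56, 29, 63, 13, 22]
Insert 21: [21, 41, 56, 29, 63, 13, 22]
Insert 56: [21, 41, 56, 29, 63, 13, 22]
Insert 29: [21, 29, 41, 56, 63, 13, 22]
Insert 63: [21, 29, 41, 56, 63, 13, 22]
Insert 13: [13, 21, 29, 41, 56, 63, 22]
Insert 22: [13, 21, 22, 29, 41, 56, 63]

Sorted: [13, 21, 22, 29, 41, 56, 63]


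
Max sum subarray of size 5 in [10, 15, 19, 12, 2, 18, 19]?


[0:5]: 58
[1:6]: 66
[2:7]: 70

Max: 70 at [2:7]


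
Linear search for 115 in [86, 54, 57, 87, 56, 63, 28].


i=0: 86!=115
i=1: 54!=115
i=2: 57!=115
i=3: 87!=115
i=4: 56!=115
i=5: 63!=115
i=6: 28!=115

Not found, 7 comps


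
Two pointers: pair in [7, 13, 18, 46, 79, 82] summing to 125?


lo=0(7)+hi=5(82)=89
lo=1(13)+hi=5(82)=95
lo=2(18)+hi=5(82)=100
lo=3(46)+hi=5(82)=128
lo=3(46)+hi=4(79)=125

Yes: 46+79=125


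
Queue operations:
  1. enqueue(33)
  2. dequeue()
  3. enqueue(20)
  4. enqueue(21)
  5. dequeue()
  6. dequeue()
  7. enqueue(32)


enqueue(33) -> [33]
dequeue()->33, []
enqueue(20) -> [20]
enqueue(21) -> [20, 21]
dequeue()->20, [21]
dequeue()->21, []
enqueue(32) -> [32]

Final queue: [32]


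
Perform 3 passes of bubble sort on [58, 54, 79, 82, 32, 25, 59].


Initial: [58, 54, 79, 82, 32, 25, 59]
Pass 1: [54, 58, 79, 32, 25, 59, 82] (4 swaps)
Pass 2: [54, 58, 32, 25, 59, 79, 82] (3 swaps)
Pass 3: [54, 32, 25, 58, 59, 79, 82] (2 swaps)

After 3 passes: [54, 32, 25, 58, 59, 79, 82]


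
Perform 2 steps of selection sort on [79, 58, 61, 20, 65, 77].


Initial: [79, 58, 61, 20, 65, 77]
Step 1: min=20 at 3
  Swap: [20, 58, 61, 79, 65, 77]
Step 2: min=58 at 1
  Swap: [20, 58, 61, 79, 65, 77]

After 2 steps: [20, 58, 61, 79, 65, 77]


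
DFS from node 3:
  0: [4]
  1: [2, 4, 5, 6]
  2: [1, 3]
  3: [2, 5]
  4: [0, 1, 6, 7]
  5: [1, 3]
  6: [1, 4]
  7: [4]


Visit 3, push [5, 2]
Visit 2, push [1]
Visit 1, push [6, 5, 4]
Visit 4, push [7, 6, 0]
Visit 0, push []
Visit 6, push []
Visit 7, push []
Visit 5, push []

DFS order: [3, 2, 1, 4, 0, 6, 7, 5]


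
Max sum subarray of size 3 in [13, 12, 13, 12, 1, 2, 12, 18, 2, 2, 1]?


[0:3]: 38
[1:4]: 37
[2:5]: 26
[3:6]: 15
[4:7]: 15
[5:8]: 32
[6:9]: 32
[7:10]: 22
[8:11]: 5

Max: 38 at [0:3]


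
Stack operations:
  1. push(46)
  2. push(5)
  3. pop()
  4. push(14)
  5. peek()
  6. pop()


push(46) -> [46]
push(5) -> [46, 5]
pop()->5, [46]
push(14) -> [46, 14]
peek()->14
pop()->14, [46]

Final stack: [46]


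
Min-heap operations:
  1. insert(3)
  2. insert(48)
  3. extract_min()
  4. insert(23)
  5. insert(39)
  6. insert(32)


insert(3) -> [3]
insert(48) -> [3, 48]
extract_min()->3, [48]
insert(23) -> [23, 48]
insert(39) -> [23, 48, 39]
insert(32) -> [23, 32, 39, 48]

Final heap: [23, 32, 39, 48]


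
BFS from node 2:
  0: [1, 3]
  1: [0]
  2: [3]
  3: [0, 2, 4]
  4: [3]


Visit 2, enqueue [3]
Visit 3, enqueue [0, 4]
Visit 0, enqueue [1]
Visit 4, enqueue []
Visit 1, enqueue []

BFS order: [2, 3, 0, 4, 1]


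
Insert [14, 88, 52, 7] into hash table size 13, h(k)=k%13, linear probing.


Insert 14: h=1 -> slot 1
Insert 88: h=10 -> slot 10
Insert 52: h=0 -> slot 0
Insert 7: h=7 -> slot 7

Table: [52, 14, None, None, None, None, None, 7, None, None, 88, None, None]


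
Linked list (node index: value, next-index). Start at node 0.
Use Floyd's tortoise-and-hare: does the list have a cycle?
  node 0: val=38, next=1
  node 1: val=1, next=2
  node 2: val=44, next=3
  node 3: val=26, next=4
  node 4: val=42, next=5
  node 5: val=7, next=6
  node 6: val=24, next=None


Floyd's tortoise (slow, +1) and hare (fast, +2):
  init: slow=0, fast=0
  step 1: slow=1, fast=2
  step 2: slow=2, fast=4
  step 3: slow=3, fast=6
  step 4: fast -> None, no cycle

Cycle: no


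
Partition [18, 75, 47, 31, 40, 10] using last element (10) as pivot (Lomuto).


Pivot: 10
Place pivot at 0: [10, 75, 47, 31, 40, 18]

Partitioned: [10, 75, 47, 31, 40, 18]


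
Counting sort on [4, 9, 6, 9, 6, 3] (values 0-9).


Input: [4, 9, 6, 9, 6, 3]
Counts: [0, 0, 0, 1, 1, 0, 2, 0, 0, 2]

Sorted: [3, 4, 6, 6, 9, 9]


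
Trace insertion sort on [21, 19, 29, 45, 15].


Initial: [21, 19, 29, 45, 15]
Insert 19: [19, 21, 29, 45, 15]
Insert 29: [19, 21, 29, 45, 15]
Insert 45: [19, 21, 29, 45, 15]
Insert 15: [15, 19, 21, 29, 45]

Sorted: [15, 19, 21, 29, 45]


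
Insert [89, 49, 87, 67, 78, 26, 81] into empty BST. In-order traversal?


Insert 89: root
Insert 49: L from 89
Insert 87: L from 89 -> R from 49
Insert 67: L from 89 -> R from 49 -> L from 87
Insert 78: L from 89 -> R from 49 -> L from 87 -> R from 67
Insert 26: L from 89 -> L from 49
Insert 81: L from 89 -> R from 49 -> L from 87 -> R from 67 -> R from 78

In-order: [26, 49, 67, 78, 81, 87, 89]


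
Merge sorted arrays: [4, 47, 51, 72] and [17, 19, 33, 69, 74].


Take 4 from A
Take 17 from B
Take 19 from B
Take 33 from B
Take 47 from A
Take 51 from A
Take 69 from B
Take 72 from A

Merged: [4, 17, 19, 33, 47, 51, 69, 72, 74]


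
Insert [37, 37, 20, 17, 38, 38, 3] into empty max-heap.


Insert 37: [37]
Insert 37: [37, 37]
Insert 20: [37, 37, 20]
Insert 17: [37, 37, 20, 17]
Insert 38: [38, 37, 20, 17, 37]
Insert 38: [38, 37, 38, 17, 37, 20]
Insert 3: [38, 37, 38, 17, 37, 20, 3]

Final heap: [38, 37, 38, 17, 37, 20, 3]


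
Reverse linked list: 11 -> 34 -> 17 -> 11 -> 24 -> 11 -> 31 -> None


Step 1: curr=11, set curr.next=prev(None) | reversed so far: 11
Step 2: curr=34, set curr.next=prev(11) | reversed so far: 34 -> 11
Step 3: curr=17, set curr.next=prev(34) | reversed so far: 17 -> 34 -> 11
Step 4: curr=11, set curr.next=prev(17) | reversed so far: 11 -> 17 -> 34 -> 11
Step 5: curr=24, set curr.next=prev(11) | reversed so far: 24 -> 11 -> 17 -> 34 -> 11
Step 6: curr=11, set curr.next=prev(24) | reversed so far: 11 -> 24 -> 11 -> 17 -> 34 -> 11
Step 7: curr=31, set curr.next=prev(11) | reversed so far: 31 -> 11 -> 24 -> 11 -> 17 -> 34 -> 11

31 -> 11 -> 24 -> 11 -> 17 -> 34 -> 11 -> None


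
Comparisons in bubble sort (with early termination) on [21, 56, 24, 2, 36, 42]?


Algorithm: bubble sort (with early termination)
Input: [21, 56, 24, 2, 36, 42]
Sorted: [2, 21, 24, 36, 42, 56]

14


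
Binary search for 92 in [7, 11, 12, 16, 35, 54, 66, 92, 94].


Step 1: lo=0, hi=8, mid=4, val=35
Step 2: lo=5, hi=8, mid=6, val=66
Step 3: lo=7, hi=8, mid=7, val=92

Found at index 7


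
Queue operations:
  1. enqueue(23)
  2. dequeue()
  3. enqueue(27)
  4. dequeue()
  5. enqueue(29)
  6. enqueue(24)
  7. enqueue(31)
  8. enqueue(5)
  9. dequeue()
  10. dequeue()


enqueue(23) -> [23]
dequeue()->23, []
enqueue(27) -> [27]
dequeue()->27, []
enqueue(29) -> [29]
enqueue(24) -> [29, 24]
enqueue(31) -> [29, 24, 31]
enqueue(5) -> [29, 24, 31, 5]
dequeue()->29, [24, 31, 5]
dequeue()->24, [31, 5]

Final queue: [31, 5]


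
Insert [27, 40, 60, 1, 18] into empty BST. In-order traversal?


Insert 27: root
Insert 40: R from 27
Insert 60: R from 27 -> R from 40
Insert 1: L from 27
Insert 18: L from 27 -> R from 1

In-order: [1, 18, 27, 40, 60]


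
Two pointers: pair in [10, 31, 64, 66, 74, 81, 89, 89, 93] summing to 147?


lo=0(10)+hi=8(93)=103
lo=1(31)+hi=8(93)=124
lo=2(64)+hi=8(93)=157
lo=2(64)+hi=7(89)=153
lo=2(64)+hi=6(89)=153
lo=2(64)+hi=5(81)=145
lo=3(66)+hi=5(81)=147

Yes: 66+81=147
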